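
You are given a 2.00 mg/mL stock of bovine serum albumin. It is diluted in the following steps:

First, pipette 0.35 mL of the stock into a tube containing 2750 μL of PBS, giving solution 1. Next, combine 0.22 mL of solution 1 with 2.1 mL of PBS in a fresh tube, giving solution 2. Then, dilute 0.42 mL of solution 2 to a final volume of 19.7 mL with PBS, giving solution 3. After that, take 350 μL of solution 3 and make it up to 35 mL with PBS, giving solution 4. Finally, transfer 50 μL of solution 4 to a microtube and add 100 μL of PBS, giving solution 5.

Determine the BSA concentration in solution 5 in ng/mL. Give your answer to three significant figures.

1.52 ng/mL

Step 1: 0.35 mL + 2750 μL = 3.1 mL total → factor 3.1/0.35 = 8.8571
Step 2: 0.22 mL + 2.1 mL = 2.32 mL total → factor 2.32/0.22 = 10.545
Step 3: 0.42 mL brought to 19.7 mL → factor 19.7/0.42 = 46.905
Step 4: 350 μL brought to 35 mL → factor 35000/350 = 100
Step 5: 50 μL + 100 μL = 150 μL total → factor 150/50 = 3
Overall dilution factor = 8.8571 × 10.545 × 46.905 × 100 × 3 = 1.3143 × 10^6
Final = 2.00 mg/mL / 1.3143 × 10^6 = 1.522 × 10^-6 mg/mL = 1.52 ng/mL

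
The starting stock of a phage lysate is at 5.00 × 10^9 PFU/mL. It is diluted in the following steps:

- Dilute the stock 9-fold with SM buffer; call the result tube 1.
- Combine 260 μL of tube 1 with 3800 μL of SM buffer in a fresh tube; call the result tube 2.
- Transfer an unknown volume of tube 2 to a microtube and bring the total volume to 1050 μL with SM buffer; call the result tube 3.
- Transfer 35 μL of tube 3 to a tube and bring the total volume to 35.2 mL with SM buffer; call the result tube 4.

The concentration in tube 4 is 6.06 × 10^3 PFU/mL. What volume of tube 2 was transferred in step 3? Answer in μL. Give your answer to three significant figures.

180 μL

Step 1: 9-fold → factor 9
Step 2: 260 μL + 3800 μL = 4060 μL total → factor 4060/260 = 15.615
Step 3: v brought to 1050 μL → factor = 1050 μL/v
Step 4: 35 μL brought to 35.2 mL → factor 35200/35 = 1005.7
Product of known-step factors = 1.4134 × 10^5
Overall factor = 5.00 × 10^9 PFU/mL / (6.06 × 10^3 PFU/mL) = 8.2508 × 10^5
Step-3 factor = 8.2508 × 10^5 / 1.4134 × 10^5 = 5.8375
v = 1050 μL / 5.8375 = 180 μL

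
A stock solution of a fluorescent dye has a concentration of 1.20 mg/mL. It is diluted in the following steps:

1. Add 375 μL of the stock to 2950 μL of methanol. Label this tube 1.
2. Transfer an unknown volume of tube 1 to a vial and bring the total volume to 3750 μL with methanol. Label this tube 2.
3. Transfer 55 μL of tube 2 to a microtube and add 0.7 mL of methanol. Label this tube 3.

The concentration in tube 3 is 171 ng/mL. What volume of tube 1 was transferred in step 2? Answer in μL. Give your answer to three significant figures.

65.0 μL

Step 1: 375 μL + 2950 μL = 3325 μL total → factor 3325/375 = 8.8667
Step 2: v brought to 3750 μL → factor = 3750 μL/v
Step 3: 55 μL + 0.7 mL = 755 μL total → factor 755/55 = 13.727
Product of known-step factors = 121.72
Overall factor = 1.20 mg/mL / (171 ng/mL) = 7017.5
Step-2 factor = 7017.5 / 121.72 = 57.655
v = 3750 μL / 57.655 = 65.0 μL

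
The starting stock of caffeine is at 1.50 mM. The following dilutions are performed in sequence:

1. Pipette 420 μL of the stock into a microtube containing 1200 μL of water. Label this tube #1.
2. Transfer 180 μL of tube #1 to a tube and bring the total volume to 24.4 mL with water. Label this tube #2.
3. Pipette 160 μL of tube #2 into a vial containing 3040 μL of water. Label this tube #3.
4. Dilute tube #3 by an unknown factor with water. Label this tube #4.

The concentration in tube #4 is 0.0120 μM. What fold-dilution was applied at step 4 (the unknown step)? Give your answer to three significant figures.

Step 1: 420 μL + 1200 μL = 1620 μL total → factor 1620/420 = 3.8571
Step 2: 180 μL brought to 24.4 mL → factor 24400/180 = 135.56
Step 3: 160 μL + 3040 μL = 3200 μL total → factor 3200/160 = 20
Step 4: unknown factor x
Product of known-step factors = 10457
Overall factor = 1.50 mM / (0.0120 μM) = 1.25 × 10^5
x = 1.25 × 10^5 / 10457 = 12.0

12.0-fold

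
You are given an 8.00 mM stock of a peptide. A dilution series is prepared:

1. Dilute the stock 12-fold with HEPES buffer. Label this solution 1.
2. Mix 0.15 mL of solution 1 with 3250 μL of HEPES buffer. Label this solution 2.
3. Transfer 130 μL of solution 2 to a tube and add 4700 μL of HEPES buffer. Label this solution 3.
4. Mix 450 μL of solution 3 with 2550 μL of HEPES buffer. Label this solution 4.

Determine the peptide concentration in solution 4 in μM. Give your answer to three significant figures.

0.119 μM

Step 1: 12-fold → factor 12
Step 2: 0.15 mL + 3250 μL = 3.4 mL total → factor 3.4/0.15 = 22.667
Step 3: 130 μL + 4700 μL = 4830 μL total → factor 4830/130 = 37.154
Step 4: 450 μL + 2550 μL = 3000 μL total → factor 3000/450 = 6.6667
Overall dilution factor = 12 × 22.667 × 37.154 × 6.6667 = 67372
Final = 8.00 mM / 67372 = 0.0001187 mM = 0.119 μM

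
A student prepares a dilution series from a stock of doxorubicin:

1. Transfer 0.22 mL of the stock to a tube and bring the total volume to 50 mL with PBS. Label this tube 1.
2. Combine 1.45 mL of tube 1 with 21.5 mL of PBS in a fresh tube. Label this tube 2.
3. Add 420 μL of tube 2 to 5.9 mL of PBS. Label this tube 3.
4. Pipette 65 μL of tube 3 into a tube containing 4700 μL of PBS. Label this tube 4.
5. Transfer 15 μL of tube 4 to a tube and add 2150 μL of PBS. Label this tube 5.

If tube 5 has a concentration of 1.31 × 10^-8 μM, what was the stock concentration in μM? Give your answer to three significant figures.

7.50 μM

Step 1: 0.22 mL brought to 50 mL → factor 50/0.22 = 227.27
Step 2: 1.45 mL + 21.5 mL = 22.95 mL total → factor 22.95/1.45 = 15.828
Step 3: 420 μL + 5.9 mL = 6320 μL total → factor 6320/420 = 15.048
Step 4: 65 μL + 4700 μL = 4765 μL total → factor 4765/65 = 73.308
Step 5: 15 μL + 2150 μL = 2165 μL total → factor 2165/15 = 144.33
Overall dilution factor = 227.27 × 15.828 × 15.048 × 73.308 × 144.33 = 5.7272 × 10^8
Stock = 1.31 × 10^-8 μM × 5.7272 × 10^8 = 7.50 μM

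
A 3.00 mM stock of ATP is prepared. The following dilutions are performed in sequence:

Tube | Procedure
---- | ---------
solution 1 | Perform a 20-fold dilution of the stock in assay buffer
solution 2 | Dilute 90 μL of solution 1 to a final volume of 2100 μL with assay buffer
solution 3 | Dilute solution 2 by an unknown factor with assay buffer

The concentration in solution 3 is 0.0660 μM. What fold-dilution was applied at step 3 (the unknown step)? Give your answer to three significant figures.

Step 1: 20-fold → factor 20
Step 2: 90 μL brought to 2100 μL → factor 2100/90 = 23.333
Step 3: unknown factor x
Product of known-step factors = 466.67
Overall factor = 3.00 mM / (0.0660 μM) = 45455
x = 45455 / 466.67 = 97.4

97.4-fold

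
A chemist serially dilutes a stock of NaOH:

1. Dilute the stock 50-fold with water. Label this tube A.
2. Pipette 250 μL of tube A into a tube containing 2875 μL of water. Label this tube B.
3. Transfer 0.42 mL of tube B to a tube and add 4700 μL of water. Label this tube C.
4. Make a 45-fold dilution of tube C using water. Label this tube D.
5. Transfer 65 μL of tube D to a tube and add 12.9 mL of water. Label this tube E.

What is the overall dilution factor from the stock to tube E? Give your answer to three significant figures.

6.84 × 10^7

Step 1: 50-fold → factor 50
Step 2: 250 μL + 2875 μL = 3125 μL total → factor 3125/250 = 12.5
Step 3: 0.42 mL + 4700 μL = 5.12 mL total → factor 5.12/0.42 = 12.19
Step 4: 45-fold → factor 45
Step 5: 65 μL + 12.9 mL = 12965 μL total → factor 12965/65 = 199.46
Overall dilution factor = 50 × 12.5 × 12.19 × 45 × 199.46 = 6.8387 × 10^7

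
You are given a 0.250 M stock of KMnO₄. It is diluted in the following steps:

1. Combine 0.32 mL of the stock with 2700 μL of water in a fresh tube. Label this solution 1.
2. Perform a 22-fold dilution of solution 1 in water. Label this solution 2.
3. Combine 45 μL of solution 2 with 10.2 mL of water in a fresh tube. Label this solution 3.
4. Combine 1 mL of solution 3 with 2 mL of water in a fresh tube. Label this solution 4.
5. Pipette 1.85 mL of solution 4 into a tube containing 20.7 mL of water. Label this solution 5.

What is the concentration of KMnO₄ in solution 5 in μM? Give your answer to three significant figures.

0.145 μM

Step 1: 0.32 mL + 2700 μL = 3.02 mL total → factor 3.02/0.32 = 9.4375
Step 2: 22-fold → factor 22
Step 3: 45 μL + 10.2 mL = 10245 μL total → factor 10245/45 = 227.67
Step 4: 1 mL + 2 mL = 3 mL total → factor 3/1 = 3
Step 5: 1.85 mL + 20.7 mL = 22.55 mL total → factor 22.55/1.85 = 12.189
Overall dilution factor = 9.4375 × 22 × 227.67 × 3 × 12.189 = 1.7285 × 10^6
Final = 0.250 M / 1.7285 × 10^6 = 1.446 × 10^-7 M = 0.145 μM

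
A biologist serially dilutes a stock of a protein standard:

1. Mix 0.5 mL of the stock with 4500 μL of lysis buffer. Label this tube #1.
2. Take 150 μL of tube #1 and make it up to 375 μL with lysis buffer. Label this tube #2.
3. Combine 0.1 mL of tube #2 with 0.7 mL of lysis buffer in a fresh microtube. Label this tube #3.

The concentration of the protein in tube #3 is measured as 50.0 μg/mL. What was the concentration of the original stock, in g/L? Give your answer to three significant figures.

Step 1: 0.5 mL + 4500 μL = 5 mL total → factor 5/0.5 = 10
Step 2: 150 μL brought to 375 μL → factor 375/150 = 2.5
Step 3: 0.1 mL + 0.7 mL = 0.8 mL total → factor 0.8/0.1 = 8
Overall dilution factor = 10 × 2.5 × 8 = 200
Stock = 50.0 μg/mL × 200 = 1.000 × 10^4 μg/mL = 10.0 g/L

10.0 g/L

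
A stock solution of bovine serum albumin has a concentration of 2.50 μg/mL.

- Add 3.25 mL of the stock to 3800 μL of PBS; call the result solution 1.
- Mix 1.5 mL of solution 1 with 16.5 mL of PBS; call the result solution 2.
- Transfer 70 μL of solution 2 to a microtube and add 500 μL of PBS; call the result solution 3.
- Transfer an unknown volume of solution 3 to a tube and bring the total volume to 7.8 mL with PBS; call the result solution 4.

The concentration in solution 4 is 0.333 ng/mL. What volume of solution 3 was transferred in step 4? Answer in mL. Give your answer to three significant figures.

Step 1: 3.25 mL + 3800 μL = 7.05 mL total → factor 7.05/3.25 = 2.1692
Step 2: 1.5 mL + 16.5 mL = 18 mL total → factor 18/1.5 = 12
Step 3: 70 μL + 500 μL = 570 μL total → factor 570/70 = 8.1429
Step 4: v brought to 7.8 mL → factor = 7.8 mL/v
Product of known-step factors = 211.96
Overall factor = 2.50 μg/mL / (0.333 ng/mL) = 7507.5
Step-4 factor = 7507.5 / 211.96 = 35.419
v = 7.8 mL / 35.419 = 0.220 mL

0.220 mL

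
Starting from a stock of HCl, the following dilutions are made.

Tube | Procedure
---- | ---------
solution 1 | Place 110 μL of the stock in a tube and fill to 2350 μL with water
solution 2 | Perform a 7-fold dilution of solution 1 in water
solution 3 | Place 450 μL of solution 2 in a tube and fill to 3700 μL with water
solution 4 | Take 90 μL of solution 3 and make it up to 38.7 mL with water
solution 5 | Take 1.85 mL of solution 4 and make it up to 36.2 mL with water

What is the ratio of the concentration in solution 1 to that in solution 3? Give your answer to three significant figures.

57.6

Step 1: 110 μL brought to 2350 μL → factor 2350/110 = 21.364
Step 2: 7-fold → factor 7
Step 3: 450 μL brought to 3700 μL → factor 3700/450 = 8.2222
Dilution factor to solution 1 = 21.364; to solution 3 = 1229.6
[solution 1]/[solution 3] = (factor to solution 3)/(factor to solution 1) = 1229.6/21.364 = 57.6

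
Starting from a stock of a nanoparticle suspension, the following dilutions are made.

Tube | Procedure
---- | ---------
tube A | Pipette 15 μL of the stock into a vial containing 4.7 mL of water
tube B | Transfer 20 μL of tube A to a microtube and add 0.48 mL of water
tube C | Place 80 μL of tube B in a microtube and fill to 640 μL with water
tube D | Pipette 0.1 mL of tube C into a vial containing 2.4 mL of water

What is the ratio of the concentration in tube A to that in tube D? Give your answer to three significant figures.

5.00 × 10^3

Step 1: 15 μL + 4.7 mL = 4715 μL total → factor 4715/15 = 314.33
Step 2: 20 μL + 0.48 mL = 500 μL total → factor 500/20 = 25
Step 3: 80 μL brought to 640 μL → factor 640/80 = 8
Step 4: 0.1 mL + 2.4 mL = 2.5 mL total → factor 2.5/0.1 = 25
Dilution factor to tube A = 314.33; to tube D = 1.5717 × 10^6
[tube A]/[tube D] = (factor to tube D)/(factor to tube A) = 1.5717 × 10^6/314.33 = 5.00 × 10^3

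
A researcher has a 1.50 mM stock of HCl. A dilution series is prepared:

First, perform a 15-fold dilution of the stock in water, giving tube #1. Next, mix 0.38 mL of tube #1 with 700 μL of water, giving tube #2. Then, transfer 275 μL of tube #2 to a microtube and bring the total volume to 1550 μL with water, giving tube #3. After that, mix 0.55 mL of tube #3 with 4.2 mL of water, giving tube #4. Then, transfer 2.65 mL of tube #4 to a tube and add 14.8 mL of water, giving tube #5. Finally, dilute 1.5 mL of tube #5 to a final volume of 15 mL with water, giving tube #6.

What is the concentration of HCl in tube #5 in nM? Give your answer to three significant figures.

110 nM

Step 1: 15-fold → factor 15
Step 2: 0.38 mL + 700 μL = 1.08 mL total → factor 1.08/0.38 = 2.8421
Step 3: 275 μL brought to 1550 μL → factor 1550/275 = 5.6364
Step 4: 0.55 mL + 4.2 mL = 4.75 mL total → factor 4.75/0.55 = 8.6364
Step 5: 2.65 mL + 14.8 mL = 17.45 mL total → factor 17.45/2.65 = 6.5849
Dilution factor through tube #5 = 15 × 2.8421 × 5.6364 × 8.6364 × 6.5849 = 13665
[tube #5] = 1.50 mM / 13665 = 0.0001098 mM = 110 nM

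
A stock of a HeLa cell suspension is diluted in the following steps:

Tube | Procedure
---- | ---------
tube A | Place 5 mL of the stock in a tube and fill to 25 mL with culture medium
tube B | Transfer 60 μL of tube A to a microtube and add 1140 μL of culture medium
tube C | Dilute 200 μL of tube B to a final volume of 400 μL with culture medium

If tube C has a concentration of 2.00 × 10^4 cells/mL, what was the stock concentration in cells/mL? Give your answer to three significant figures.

Step 1: 5 mL brought to 25 mL → factor 25/5 = 5
Step 2: 60 μL + 1140 μL = 1200 μL total → factor 1200/60 = 20
Step 3: 200 μL brought to 400 μL → factor 400/200 = 2
Overall dilution factor = 5 × 20 × 2 = 200
Stock = 2.00 × 10^4 cells/mL × 200 = 4.00 × 10^6 cells/mL

4.00 × 10^6 cells/mL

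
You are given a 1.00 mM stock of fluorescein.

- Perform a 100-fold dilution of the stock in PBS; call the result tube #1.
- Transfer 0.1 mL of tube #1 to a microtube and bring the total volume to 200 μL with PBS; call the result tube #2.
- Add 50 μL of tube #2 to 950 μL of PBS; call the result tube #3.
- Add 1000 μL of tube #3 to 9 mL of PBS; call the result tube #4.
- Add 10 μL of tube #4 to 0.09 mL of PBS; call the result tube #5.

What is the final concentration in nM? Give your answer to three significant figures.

Step 1: 100-fold → factor 100
Step 2: 0.1 mL brought to 200 μL → factor 0.2/0.1 = 2
Step 3: 50 μL + 950 μL = 1000 μL total → factor 1000/50 = 20
Step 4: 1000 μL + 9 mL = 10000 μL total → factor 10000/1000 = 10
Step 5: 10 μL + 0.09 mL = 100 μL total → factor 100/10 = 10
Overall dilution factor = 100 × 2 × 20 × 10 × 10 = 4 × 10^5
Final = 1.00 mM / 4 × 10^5 = 2.500 × 10^-6 mM = 2.50 nM

2.50 nM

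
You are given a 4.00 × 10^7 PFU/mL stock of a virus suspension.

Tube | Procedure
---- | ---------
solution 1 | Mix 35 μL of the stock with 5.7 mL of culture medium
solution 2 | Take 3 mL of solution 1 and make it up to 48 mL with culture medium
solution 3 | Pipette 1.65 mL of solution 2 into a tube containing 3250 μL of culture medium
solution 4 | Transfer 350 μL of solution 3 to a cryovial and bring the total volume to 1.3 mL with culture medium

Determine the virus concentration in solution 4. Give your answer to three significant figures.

Step 1: 35 μL + 5.7 mL = 5735 μL total → factor 5735/35 = 163.86
Step 2: 3 mL brought to 48 mL → factor 48/3 = 16
Step 3: 1.65 mL + 3250 μL = 4.9 mL total → factor 4.9/1.65 = 2.9697
Step 4: 350 μL brought to 1.3 mL → factor 1300/350 = 3.7143
Overall dilution factor = 163.86 × 16 × 2.9697 × 3.7143 = 28918
Final = 4.00 × 10^7 PFU/mL / 28918 = 1.38 × 10^3 PFU/mL

1.38 × 10^3 PFU/mL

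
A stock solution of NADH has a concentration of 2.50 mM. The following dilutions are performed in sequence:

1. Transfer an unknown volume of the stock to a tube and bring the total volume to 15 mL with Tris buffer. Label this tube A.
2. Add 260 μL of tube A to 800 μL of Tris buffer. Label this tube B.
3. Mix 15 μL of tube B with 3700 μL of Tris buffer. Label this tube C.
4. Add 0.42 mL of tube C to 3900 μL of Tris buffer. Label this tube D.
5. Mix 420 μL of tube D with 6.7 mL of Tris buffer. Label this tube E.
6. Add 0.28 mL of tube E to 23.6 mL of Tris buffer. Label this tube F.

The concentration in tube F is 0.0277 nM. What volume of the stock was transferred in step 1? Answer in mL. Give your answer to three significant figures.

2.50 mL

Step 1: v brought to 15 mL → factor = 15 mL/v
Step 2: 260 μL + 800 μL = 1060 μL total → factor 1060/260 = 4.0769
Step 3: 15 μL + 3700 μL = 3715 μL total → factor 3715/15 = 247.67
Step 4: 0.42 mL + 3900 μL = 4.32 mL total → factor 4.32/0.42 = 10.286
Step 5: 420 μL + 6.7 mL = 7120 μL total → factor 7120/420 = 16.952
Step 6: 0.28 mL + 23.6 mL = 23.88 mL total → factor 23.88/0.28 = 85.286
Product of known-step factors = 1.5016 × 10^7
Overall factor = 2.50 mM / (0.0277 nM) = 9.0253 × 10^7
Step-1 factor = 9.0253 × 10^7 / 1.5016 × 10^7 = 6.0106
v = 15 mL / 6.0106 = 2.50 mL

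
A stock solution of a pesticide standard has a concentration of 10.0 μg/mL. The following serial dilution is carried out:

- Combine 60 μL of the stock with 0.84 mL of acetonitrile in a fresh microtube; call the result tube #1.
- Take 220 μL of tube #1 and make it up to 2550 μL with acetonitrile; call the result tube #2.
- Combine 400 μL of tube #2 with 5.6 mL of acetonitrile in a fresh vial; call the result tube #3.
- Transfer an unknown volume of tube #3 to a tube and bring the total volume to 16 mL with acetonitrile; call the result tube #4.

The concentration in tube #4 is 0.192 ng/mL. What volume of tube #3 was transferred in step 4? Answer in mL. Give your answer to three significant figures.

0.801 mL

Step 1: 60 μL + 0.84 mL = 900 μL total → factor 900/60 = 15
Step 2: 220 μL brought to 2550 μL → factor 2550/220 = 11.591
Step 3: 400 μL + 5.6 mL = 6000 μL total → factor 6000/400 = 15
Step 4: v brought to 16 mL → factor = 16 mL/v
Product of known-step factors = 2608
Overall factor = 10.0 μg/mL / (0.192 ng/mL) = 52083
Step-4 factor = 52083 / 2608 = 19.971
v = 16 mL / 19.971 = 0.801 mL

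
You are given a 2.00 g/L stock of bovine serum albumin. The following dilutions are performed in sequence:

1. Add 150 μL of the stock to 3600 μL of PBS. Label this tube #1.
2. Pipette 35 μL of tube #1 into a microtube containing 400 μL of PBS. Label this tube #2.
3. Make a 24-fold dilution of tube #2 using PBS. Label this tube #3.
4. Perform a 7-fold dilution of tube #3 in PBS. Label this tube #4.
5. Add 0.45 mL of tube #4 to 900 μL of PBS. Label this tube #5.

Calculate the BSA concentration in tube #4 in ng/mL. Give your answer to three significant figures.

Step 1: 150 μL + 3600 μL = 3750 μL total → factor 3750/150 = 25
Step 2: 35 μL + 400 μL = 435 μL total → factor 435/35 = 12.429
Step 3: 24-fold → factor 24
Step 4: 7-fold → factor 7
Dilution factor through tube #4 = 25 × 12.429 × 24 × 7 = 52200
[tube #4] = 2.00 g/L / 52200 = 3.831 × 10^-5 g/L = 38.3 ng/mL

38.3 ng/mL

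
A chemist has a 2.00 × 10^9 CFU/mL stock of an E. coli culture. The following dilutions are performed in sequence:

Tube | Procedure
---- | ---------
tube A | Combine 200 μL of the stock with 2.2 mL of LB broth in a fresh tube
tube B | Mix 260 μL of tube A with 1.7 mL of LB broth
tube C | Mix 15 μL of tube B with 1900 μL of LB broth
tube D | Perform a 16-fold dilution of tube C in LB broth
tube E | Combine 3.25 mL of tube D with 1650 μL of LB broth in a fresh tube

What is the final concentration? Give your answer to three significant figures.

7.18 × 10^3 CFU/mL

Step 1: 200 μL + 2.2 mL = 2400 μL total → factor 2400/200 = 12
Step 2: 260 μL + 1.7 mL = 1960 μL total → factor 1960/260 = 7.5385
Step 3: 15 μL + 1900 μL = 1915 μL total → factor 1915/15 = 127.67
Step 4: 16-fold → factor 16
Step 5: 3.25 mL + 1650 μL = 4.9 mL total → factor 4.9/3.25 = 1.5077
Overall dilution factor = 12 × 7.5385 × 127.67 × 16 × 1.5077 = 2.786 × 10^5
Final = 2.00 × 10^9 CFU/mL / 2.786 × 10^5 = 7.18 × 10^3 CFU/mL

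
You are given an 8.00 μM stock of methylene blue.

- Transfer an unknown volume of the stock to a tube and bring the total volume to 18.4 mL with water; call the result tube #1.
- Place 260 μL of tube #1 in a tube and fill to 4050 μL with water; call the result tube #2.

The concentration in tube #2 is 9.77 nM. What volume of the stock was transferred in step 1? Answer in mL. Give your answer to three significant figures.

0.350 mL

Step 1: v brought to 18.4 mL → factor = 18.4 mL/v
Step 2: 260 μL brought to 4050 μL → factor 4050/260 = 15.577
Product of known-step factors = 15.577
Overall factor = 8.00 μM / (9.77 nM) = 818.83
Step-1 factor = 818.83 / 15.577 = 52.567
v = 18.4 mL / 52.567 = 0.350 mL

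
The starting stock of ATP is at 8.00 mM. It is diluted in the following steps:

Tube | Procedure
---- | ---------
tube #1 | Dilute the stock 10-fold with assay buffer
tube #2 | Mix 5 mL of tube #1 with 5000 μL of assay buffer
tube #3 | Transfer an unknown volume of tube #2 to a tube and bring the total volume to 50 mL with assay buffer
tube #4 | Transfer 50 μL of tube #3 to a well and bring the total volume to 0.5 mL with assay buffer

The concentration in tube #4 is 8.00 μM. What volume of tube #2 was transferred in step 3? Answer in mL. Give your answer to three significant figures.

Step 1: 10-fold → factor 10
Step 2: 5 mL + 5000 μL = 10 mL total → factor 10/5 = 2
Step 3: v brought to 50 mL → factor = 50 mL/v
Step 4: 50 μL brought to 0.5 mL → factor 500/50 = 10
Product of known-step factors = 200
Overall factor = 8.00 mM / (8.00 μM) = 1000
Step-3 factor = 1000 / 200 = 5
v = 50 mL / 5 = 10.0 mL

10.0 mL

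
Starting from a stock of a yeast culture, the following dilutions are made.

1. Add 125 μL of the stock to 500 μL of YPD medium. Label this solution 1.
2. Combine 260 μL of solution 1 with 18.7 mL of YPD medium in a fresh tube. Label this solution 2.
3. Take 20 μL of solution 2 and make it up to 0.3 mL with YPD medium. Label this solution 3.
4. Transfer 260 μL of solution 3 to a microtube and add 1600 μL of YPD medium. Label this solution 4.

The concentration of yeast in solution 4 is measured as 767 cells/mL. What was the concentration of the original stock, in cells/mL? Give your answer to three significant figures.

3.00 × 10^7 cells/mL

Step 1: 125 μL + 500 μL = 625 μL total → factor 625/125 = 5
Step 2: 260 μL + 18.7 mL = 18960 μL total → factor 18960/260 = 72.923
Step 3: 20 μL brought to 0.3 mL → factor 300/20 = 15
Step 4: 260 μL + 1600 μL = 1860 μL total → factor 1860/260 = 7.1538
Overall dilution factor = 5 × 72.923 × 15 × 7.1538 = 39126
Stock = 767 cells/mL × 39126 = 3.00 × 10^7 cells/mL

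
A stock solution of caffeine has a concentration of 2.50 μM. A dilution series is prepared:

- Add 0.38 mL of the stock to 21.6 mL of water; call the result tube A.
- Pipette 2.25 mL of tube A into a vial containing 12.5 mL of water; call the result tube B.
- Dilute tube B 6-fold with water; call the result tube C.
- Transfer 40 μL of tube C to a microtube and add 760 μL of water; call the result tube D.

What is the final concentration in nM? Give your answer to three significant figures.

0.0549 nM

Step 1: 0.38 mL + 21.6 mL = 21.98 mL total → factor 21.98/0.38 = 57.842
Step 2: 2.25 mL + 12.5 mL = 14.75 mL total → factor 14.75/2.25 = 6.5556
Step 3: 6-fold → factor 6
Step 4: 40 μL + 760 μL = 800 μL total → factor 800/40 = 20
Overall dilution factor = 57.842 × 6.5556 × 6 × 20 = 45502
Final = 2.50 μM / 45502 = 5.494 × 10^-5 μM = 0.0549 nM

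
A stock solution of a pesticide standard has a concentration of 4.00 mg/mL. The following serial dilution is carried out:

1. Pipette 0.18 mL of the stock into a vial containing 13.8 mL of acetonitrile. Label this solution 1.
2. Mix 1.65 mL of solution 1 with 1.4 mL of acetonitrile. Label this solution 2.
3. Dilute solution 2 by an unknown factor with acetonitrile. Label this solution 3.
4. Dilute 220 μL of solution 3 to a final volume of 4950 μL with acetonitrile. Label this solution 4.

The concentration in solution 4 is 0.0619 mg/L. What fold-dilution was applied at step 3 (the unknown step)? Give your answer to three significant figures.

20.0-fold

Step 1: 0.18 mL + 13.8 mL = 13.98 mL total → factor 13.98/0.18 = 77.667
Step 2: 1.65 mL + 1.4 mL = 3.05 mL total → factor 3.05/1.65 = 1.8485
Step 3: unknown factor x
Step 4: 220 μL brought to 4950 μL → factor 4950/220 = 22.5
Product of known-step factors = 3230.2
Overall factor = 4.00 mg/mL / (0.0619 mg/L) = 64620
x = 64620 / 3230.2 = 20.0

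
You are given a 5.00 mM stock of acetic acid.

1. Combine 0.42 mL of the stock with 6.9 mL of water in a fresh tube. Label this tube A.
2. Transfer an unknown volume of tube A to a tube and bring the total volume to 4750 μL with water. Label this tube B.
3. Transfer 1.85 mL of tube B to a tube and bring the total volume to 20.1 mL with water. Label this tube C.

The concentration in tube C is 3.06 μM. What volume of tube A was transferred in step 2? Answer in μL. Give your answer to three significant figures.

Step 1: 0.42 mL + 6.9 mL = 7.32 mL total → factor 7.32/0.42 = 17.429
Step 2: v brought to 4750 μL → factor = 4750 μL/v
Step 3: 1.85 mL brought to 20.1 mL → factor 20.1/1.85 = 10.865
Product of known-step factors = 189.36
Overall factor = 5.00 mM / (3.06 μM) = 1634
Step-2 factor = 1634 / 189.36 = 8.629
v = 4750 μL / 8.629 = 550 μL

550 μL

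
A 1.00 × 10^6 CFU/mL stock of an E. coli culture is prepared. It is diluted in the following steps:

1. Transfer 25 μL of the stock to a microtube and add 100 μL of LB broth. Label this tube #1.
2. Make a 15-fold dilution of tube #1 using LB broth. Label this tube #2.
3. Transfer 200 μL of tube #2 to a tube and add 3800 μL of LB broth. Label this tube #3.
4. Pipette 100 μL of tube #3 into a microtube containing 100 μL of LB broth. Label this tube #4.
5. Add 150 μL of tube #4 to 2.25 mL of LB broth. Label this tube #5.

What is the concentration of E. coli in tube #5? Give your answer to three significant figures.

Step 1: 25 μL + 100 μL = 125 μL total → factor 125/25 = 5
Step 2: 15-fold → factor 15
Step 3: 200 μL + 3800 μL = 4000 μL total → factor 4000/200 = 20
Step 4: 100 μL + 100 μL = 200 μL total → factor 200/100 = 2
Step 5: 150 μL + 2.25 mL = 2400 μL total → factor 2400/150 = 16
Overall dilution factor = 5 × 15 × 20 × 2 × 16 = 48000
Final = 1.00 × 10^6 CFU/mL / 48000 = 20.8 CFU/mL

20.8 CFU/mL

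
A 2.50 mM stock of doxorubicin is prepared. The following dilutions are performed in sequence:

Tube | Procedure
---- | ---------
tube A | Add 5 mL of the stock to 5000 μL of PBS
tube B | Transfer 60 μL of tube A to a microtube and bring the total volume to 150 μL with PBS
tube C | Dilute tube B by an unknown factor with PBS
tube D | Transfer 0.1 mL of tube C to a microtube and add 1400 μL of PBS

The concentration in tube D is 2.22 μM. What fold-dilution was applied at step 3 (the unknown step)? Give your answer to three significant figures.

15.0-fold

Step 1: 5 mL + 5000 μL = 10 mL total → factor 10/5 = 2
Step 2: 60 μL brought to 150 μL → factor 150/60 = 2.5
Step 3: unknown factor x
Step 4: 0.1 mL + 1400 μL = 1.5 mL total → factor 1.5/0.1 = 15
Product of known-step factors = 75
Overall factor = 2.50 mM / (2.22 μM) = 1126.1
x = 1126.1 / 75 = 15.0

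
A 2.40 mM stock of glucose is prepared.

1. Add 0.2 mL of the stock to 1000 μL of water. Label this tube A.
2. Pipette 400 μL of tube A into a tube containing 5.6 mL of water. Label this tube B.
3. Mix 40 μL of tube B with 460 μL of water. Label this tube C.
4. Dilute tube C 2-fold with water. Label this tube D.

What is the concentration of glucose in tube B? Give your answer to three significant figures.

Step 1: 0.2 mL + 1000 μL = 1.2 mL total → factor 1.2/0.2 = 6
Step 2: 400 μL + 5.6 mL = 6000 μL total → factor 6000/400 = 15
Dilution factor through tube B = 6 × 15 = 90
[tube B] = 2.40 mM / 90 = 0.0267 mM

0.0267 mM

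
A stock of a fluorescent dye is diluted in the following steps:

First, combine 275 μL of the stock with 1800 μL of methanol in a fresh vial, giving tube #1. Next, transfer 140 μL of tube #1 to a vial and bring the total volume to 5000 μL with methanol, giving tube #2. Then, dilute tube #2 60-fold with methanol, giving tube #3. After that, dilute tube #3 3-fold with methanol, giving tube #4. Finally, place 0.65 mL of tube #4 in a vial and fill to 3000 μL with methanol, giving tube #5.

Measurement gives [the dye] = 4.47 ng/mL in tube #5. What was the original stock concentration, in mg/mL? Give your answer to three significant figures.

1.00 mg/mL

Step 1: 275 μL + 1800 μL = 2075 μL total → factor 2075/275 = 7.5455
Step 2: 140 μL brought to 5000 μL → factor 5000/140 = 35.714
Step 3: 60-fold → factor 60
Step 4: 3-fold → factor 3
Step 5: 0.65 mL brought to 3000 μL → factor 3/0.65 = 4.6154
Overall dilution factor = 7.5455 × 35.714 × 60 × 3 × 4.6154 = 2.2388 × 10^5
Stock = 4.47 ng/mL × 2.2388 × 10^5 = 1.001 × 10^6 ng/mL = 1.00 mg/mL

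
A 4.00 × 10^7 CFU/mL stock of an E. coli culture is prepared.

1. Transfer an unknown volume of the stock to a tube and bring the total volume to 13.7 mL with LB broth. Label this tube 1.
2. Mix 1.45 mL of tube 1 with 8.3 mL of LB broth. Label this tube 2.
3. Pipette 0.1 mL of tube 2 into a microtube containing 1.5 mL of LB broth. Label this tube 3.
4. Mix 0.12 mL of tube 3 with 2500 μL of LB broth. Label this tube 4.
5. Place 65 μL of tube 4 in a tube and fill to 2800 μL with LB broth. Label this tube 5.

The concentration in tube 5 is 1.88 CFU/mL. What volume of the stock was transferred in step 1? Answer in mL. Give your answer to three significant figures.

Step 1: v brought to 13.7 mL → factor = 13.7 mL/v
Step 2: 1.45 mL + 8.3 mL = 9.75 mL total → factor 9.75/1.45 = 6.7241
Step 3: 0.1 mL + 1.5 mL = 1.6 mL total → factor 1.6/0.1 = 16
Step 4: 0.12 mL + 2500 μL = 2.62 mL total → factor 2.62/0.12 = 21.833
Step 5: 65 μL brought to 2800 μL → factor 2800/65 = 43.077
Product of known-step factors = 1.0119 × 10^5
Overall factor = 4.00 × 10^7 CFU/mL / (1.88 CFU/mL) = 2.1277 × 10^7
Step-1 factor = 2.1277 × 10^7 / 1.0119 × 10^5 = 210.27
v = 13.7 mL / 210.27 = 0.0652 mL

0.0652 mL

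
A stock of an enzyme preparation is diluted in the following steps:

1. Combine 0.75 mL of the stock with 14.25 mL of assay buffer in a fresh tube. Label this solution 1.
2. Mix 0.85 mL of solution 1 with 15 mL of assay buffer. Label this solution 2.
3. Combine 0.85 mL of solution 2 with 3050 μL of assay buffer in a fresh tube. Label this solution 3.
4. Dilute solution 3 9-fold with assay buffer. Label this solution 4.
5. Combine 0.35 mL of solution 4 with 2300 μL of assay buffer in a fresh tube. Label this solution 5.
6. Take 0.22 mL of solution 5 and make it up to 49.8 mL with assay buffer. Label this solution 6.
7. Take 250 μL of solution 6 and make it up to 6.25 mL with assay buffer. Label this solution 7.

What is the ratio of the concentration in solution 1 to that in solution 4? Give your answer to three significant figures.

770

Step 1: 0.75 mL + 14.25 mL = 15 mL total → factor 15/0.75 = 20
Step 2: 0.85 mL + 15 mL = 15.85 mL total → factor 15.85/0.85 = 18.647
Step 3: 0.85 mL + 3050 μL = 3.9 mL total → factor 3.9/0.85 = 4.5882
Step 4: 9-fold → factor 9
Dilution factor to solution 1 = 20; to solution 4 = 15400
[solution 1]/[solution 4] = (factor to solution 4)/(factor to solution 1) = 15400/20 = 770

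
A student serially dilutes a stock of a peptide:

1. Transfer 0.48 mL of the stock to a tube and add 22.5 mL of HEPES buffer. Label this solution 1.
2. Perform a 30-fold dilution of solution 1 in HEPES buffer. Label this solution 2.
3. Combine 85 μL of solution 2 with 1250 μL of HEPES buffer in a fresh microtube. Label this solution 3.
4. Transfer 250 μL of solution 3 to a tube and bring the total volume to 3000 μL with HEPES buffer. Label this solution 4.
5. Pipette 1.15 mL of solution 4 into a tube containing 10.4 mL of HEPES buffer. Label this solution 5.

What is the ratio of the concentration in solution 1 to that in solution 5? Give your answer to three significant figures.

5.68 × 10^4

Step 1: 0.48 mL + 22.5 mL = 22.98 mL total → factor 22.98/0.48 = 47.875
Step 2: 30-fold → factor 30
Step 3: 85 μL + 1250 μL = 1335 μL total → factor 1335/85 = 15.706
Step 4: 250 μL brought to 3000 μL → factor 3000/250 = 12
Step 5: 1.15 mL + 10.4 mL = 11.55 mL total → factor 11.55/1.15 = 10.043
Dilution factor to solution 1 = 47.875; to solution 5 = 2.7187 × 10^6
[solution 1]/[solution 5] = (factor to solution 5)/(factor to solution 1) = 2.7187 × 10^6/47.875 = 5.68 × 10^4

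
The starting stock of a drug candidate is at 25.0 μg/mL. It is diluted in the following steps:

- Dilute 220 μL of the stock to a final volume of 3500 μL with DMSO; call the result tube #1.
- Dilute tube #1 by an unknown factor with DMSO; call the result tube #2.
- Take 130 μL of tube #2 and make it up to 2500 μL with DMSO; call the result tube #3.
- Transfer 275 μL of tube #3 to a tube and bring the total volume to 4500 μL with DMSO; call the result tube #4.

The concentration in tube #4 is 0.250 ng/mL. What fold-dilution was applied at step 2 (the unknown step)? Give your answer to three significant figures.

Step 1: 220 μL brought to 3500 μL → factor 3500/220 = 15.909
Step 2: unknown factor x
Step 3: 130 μL brought to 2500 μL → factor 2500/130 = 19.231
Step 4: 275 μL brought to 4500 μL → factor 4500/275 = 16.364
Product of known-step factors = 5006.4
Overall factor = 25.0 μg/mL / (0.250 ng/mL) = 1 × 10^5
x = 1 × 10^5 / 5006.4 = 20.0

20.0-fold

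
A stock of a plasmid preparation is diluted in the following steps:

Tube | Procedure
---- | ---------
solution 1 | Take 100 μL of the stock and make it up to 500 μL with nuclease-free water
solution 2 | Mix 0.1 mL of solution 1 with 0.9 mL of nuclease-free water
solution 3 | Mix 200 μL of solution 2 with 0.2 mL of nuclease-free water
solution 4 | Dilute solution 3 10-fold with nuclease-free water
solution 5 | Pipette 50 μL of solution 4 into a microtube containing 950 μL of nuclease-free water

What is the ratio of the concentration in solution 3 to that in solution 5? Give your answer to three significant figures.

200

Step 1: 100 μL brought to 500 μL → factor 500/100 = 5
Step 2: 0.1 mL + 0.9 mL = 1 mL total → factor 1/0.1 = 10
Step 3: 200 μL + 0.2 mL = 400 μL total → factor 400/200 = 2
Step 4: 10-fold → factor 10
Step 5: 50 μL + 950 μL = 1000 μL total → factor 1000/50 = 20
Dilution factor to solution 3 = 100; to solution 5 = 20000
[solution 3]/[solution 5] = (factor to solution 5)/(factor to solution 3) = 20000/100 = 200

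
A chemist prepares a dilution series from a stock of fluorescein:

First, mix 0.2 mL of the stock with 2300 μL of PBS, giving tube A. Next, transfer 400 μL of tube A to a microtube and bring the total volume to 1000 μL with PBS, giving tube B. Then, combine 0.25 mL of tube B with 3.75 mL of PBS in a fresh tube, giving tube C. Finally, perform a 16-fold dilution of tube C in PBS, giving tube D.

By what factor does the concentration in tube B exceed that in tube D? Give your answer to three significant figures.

Step 1: 0.2 mL + 2300 μL = 2.5 mL total → factor 2.5/0.2 = 12.5
Step 2: 400 μL brought to 1000 μL → factor 1000/400 = 2.5
Step 3: 0.25 mL + 3.75 mL = 4 mL total → factor 4/0.25 = 16
Step 4: 16-fold → factor 16
Dilution factor to tube B = 31.25; to tube D = 8000
[tube B]/[tube D] = (factor to tube D)/(factor to tube B) = 8000/31.25 = 256

256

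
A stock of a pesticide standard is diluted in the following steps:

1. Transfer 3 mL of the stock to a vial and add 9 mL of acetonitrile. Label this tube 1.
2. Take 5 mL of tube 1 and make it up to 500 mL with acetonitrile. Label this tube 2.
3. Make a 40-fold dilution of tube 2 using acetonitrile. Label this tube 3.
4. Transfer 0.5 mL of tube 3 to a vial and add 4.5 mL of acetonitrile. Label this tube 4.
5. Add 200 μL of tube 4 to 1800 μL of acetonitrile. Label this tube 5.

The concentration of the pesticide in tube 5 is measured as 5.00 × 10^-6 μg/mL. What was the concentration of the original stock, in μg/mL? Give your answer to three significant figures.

Step 1: 3 mL + 9 mL = 12 mL total → factor 12/3 = 4
Step 2: 5 mL brought to 500 mL → factor 500/5 = 100
Step 3: 40-fold → factor 40
Step 4: 0.5 mL + 4.5 mL = 5 mL total → factor 5/0.5 = 10
Step 5: 200 μL + 1800 μL = 2000 μL total → factor 2000/200 = 10
Overall dilution factor = 4 × 100 × 40 × 10 × 10 = 1.6 × 10^6
Stock = 5.00 × 10^-6 μg/mL × 1.6 × 10^6 = 8.00 μg/mL

8.00 μg/mL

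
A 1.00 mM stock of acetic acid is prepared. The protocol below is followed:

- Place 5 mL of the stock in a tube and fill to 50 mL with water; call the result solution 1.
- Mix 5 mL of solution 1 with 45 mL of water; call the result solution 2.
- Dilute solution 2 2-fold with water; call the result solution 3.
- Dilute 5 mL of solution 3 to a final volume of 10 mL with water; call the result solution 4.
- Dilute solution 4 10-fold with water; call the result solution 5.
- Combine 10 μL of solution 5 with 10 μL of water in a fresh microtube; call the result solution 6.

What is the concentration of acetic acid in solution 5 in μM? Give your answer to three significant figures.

0.250 μM

Step 1: 5 mL brought to 50 mL → factor 50/5 = 10
Step 2: 5 mL + 45 mL = 50 mL total → factor 50/5 = 10
Step 3: 2-fold → factor 2
Step 4: 5 mL brought to 10 mL → factor 10/5 = 2
Step 5: 10-fold → factor 10
Dilution factor through solution 5 = 10 × 10 × 2 × 2 × 10 = 4000
[solution 5] = 1.00 mM / 4000 = 0.0002500 mM = 0.250 μM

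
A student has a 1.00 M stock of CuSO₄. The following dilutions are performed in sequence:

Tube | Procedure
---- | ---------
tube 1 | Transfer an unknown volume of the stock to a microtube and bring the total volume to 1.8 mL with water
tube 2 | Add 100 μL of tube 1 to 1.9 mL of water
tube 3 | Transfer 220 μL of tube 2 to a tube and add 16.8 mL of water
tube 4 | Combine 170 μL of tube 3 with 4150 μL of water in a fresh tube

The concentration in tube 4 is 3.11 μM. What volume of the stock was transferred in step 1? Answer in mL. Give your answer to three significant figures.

0.220 mL

Step 1: v brought to 1.8 mL → factor = 1.8 mL/v
Step 2: 100 μL + 1.9 mL = 2000 μL total → factor 2000/100 = 20
Step 3: 220 μL + 16.8 mL = 17020 μL total → factor 17020/220 = 77.364
Step 4: 170 μL + 4150 μL = 4320 μL total → factor 4320/170 = 25.412
Product of known-step factors = 39319
Overall factor = 1.00 M / (3.11 μM) = 3.2154 × 10^5
Step-1 factor = 3.2154 × 10^5 / 39319 = 8.1778
v = 1.8 mL / 8.1778 = 0.220 mL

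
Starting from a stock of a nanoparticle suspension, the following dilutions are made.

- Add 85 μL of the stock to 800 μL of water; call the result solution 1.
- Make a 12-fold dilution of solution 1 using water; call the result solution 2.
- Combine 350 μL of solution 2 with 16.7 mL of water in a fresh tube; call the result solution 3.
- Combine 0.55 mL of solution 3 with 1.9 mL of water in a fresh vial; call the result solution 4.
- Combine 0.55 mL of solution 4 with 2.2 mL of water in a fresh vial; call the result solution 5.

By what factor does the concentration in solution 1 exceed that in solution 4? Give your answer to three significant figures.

Step 1: 85 μL + 800 μL = 885 μL total → factor 885/85 = 10.412
Step 2: 12-fold → factor 12
Step 3: 350 μL + 16.7 mL = 17050 μL total → factor 17050/350 = 48.714
Step 4: 0.55 mL + 1.9 mL = 2.45 mL total → factor 2.45/0.55 = 4.4545
Dilution factor to solution 1 = 10.412; to solution 4 = 27112
[solution 1]/[solution 4] = (factor to solution 4)/(factor to solution 1) = 27112/10.412 = 2.60 × 10^3

2.60 × 10^3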